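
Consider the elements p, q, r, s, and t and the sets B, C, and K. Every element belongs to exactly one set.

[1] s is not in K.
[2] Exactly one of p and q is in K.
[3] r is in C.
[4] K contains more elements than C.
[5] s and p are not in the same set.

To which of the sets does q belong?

From (1): s ∉ K.
From (3): r ∈ C.
Suppose q ∉ B: no assignment then satisfies all the clues, so q ∈ B.

q: B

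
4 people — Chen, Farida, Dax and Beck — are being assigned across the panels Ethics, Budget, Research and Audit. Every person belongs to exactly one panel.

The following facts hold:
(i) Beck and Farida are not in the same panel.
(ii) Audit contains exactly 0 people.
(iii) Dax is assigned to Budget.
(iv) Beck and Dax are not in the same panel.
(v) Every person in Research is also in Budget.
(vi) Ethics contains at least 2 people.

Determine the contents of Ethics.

Ethics = {Beck, Chen}

From (iii): Dax ∈ Budget.
(ii): Audit already has 0, so the rest are out.
(iv): Beck ∉ Budget.
(v) contrapositive: Beck ∉ Research.
Only one panel left: Beck ∈ Ethics.
(i): Farida ∉ Ethics.
(vi): only 2 candidates remain for Ethics, so all are in.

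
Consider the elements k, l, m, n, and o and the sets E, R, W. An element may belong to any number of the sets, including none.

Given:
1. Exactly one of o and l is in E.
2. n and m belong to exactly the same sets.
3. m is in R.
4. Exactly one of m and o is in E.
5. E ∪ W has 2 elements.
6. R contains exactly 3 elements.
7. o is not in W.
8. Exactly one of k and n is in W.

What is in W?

W = {k}

From (3): m ∈ R.
From (7): o ∉ W.
(2): n matches m: n ∈ R.
Suppose k ∉ W: no assignment then satisfies all the clues, so k ∈ W.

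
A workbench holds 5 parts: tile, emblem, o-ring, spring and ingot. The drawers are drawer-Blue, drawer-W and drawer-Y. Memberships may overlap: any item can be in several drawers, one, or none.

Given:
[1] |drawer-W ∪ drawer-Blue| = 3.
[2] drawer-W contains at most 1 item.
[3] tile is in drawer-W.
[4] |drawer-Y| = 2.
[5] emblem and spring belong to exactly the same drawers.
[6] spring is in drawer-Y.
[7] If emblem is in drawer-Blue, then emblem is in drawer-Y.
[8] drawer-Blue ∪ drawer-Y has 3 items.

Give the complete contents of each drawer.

drawer-Blue = {emblem, spring, tile}; drawer-W = {tile}; drawer-Y = {emblem, spring}

From (3): tile ∈ drawer-W.
From (6): spring ∈ drawer-Y.
(2): drawer-W already has 1, so the rest are out.
(5): emblem matches spring: emblem ∈ drawer-Y.
(4): drawer-Y already has 2, so the rest are out.
Suppose tile ∉ drawer-Blue: no assignment then satisfies all the clues, so tile ∈ drawer-Blue.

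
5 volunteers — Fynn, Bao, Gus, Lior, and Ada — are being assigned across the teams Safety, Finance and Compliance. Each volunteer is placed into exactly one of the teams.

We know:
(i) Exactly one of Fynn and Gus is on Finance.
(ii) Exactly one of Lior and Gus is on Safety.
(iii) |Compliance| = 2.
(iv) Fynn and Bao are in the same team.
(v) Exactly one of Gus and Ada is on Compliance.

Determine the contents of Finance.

Finance = {Bao, Fynn}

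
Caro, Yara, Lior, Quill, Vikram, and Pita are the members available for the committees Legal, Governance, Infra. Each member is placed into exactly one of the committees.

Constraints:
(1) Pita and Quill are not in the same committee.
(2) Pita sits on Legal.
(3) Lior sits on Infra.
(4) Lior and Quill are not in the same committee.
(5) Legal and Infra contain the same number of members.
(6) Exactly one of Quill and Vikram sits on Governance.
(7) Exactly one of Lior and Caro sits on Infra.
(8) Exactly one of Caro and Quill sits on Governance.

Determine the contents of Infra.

Infra = {Lior, Vikram}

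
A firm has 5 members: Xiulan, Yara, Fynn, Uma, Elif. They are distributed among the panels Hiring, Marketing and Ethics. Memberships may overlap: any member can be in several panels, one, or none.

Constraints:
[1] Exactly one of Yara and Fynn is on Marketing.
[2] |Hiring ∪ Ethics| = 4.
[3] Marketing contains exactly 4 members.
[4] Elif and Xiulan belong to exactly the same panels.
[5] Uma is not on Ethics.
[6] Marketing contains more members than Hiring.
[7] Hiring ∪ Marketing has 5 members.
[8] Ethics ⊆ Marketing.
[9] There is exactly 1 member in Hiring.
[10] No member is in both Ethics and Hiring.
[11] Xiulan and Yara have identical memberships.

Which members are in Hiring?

From (5): Uma ∉ Ethics.
Suppose Xiulan ∈ Hiring: no assignment then satisfies all the clues, so Xiulan ∉ Hiring.

Hiring = {Fynn}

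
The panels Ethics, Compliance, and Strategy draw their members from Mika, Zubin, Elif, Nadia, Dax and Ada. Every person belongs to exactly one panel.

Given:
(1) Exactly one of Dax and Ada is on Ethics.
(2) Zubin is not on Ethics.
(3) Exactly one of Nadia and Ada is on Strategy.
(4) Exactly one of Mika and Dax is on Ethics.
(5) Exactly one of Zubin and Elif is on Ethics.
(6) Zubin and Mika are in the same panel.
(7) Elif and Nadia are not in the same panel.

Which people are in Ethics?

Ethics = {Dax, Elif}

From (2): Zubin ∉ Ethics.
(5) (exactly one): Elif ∈ Ethics.
(6): Mika matches Zubin: Mika ∉ Ethics.
(7): Nadia ∉ Ethics.
(4) (exactly one): Dax ∈ Ethics.
(1) (exactly one): Ada ∉ Ethics.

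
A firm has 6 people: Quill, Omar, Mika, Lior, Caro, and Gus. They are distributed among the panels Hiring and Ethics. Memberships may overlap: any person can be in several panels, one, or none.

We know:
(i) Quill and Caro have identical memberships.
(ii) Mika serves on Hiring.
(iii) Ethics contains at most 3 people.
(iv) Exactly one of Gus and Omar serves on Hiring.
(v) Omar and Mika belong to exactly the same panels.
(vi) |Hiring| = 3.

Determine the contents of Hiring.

Hiring = {Lior, Mika, Omar}

From (ii): Mika ∈ Hiring.
(v): Omar matches Mika: Omar ∈ Hiring.
(iv) (exactly one): Gus ∉ Hiring.
Suppose Quill ∈ Hiring: no assignment then satisfies all the clues, so Quill ∉ Hiring.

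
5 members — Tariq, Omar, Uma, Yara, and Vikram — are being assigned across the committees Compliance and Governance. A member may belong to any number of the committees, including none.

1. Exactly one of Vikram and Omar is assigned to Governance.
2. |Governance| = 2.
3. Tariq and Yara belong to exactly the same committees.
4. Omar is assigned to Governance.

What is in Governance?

Governance = {Omar, Uma}

From (4): Omar ∈ Governance.
(1) (exactly one): Vikram ∉ Governance.
Suppose Tariq ∈ Governance: no assignment then satisfies all the clues, so Tariq ∉ Governance.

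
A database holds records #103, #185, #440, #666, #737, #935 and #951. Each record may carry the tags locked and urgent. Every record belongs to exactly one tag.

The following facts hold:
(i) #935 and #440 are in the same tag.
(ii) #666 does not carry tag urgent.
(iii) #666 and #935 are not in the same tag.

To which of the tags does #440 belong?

From (ii): #666 ∉ urgent.
Only one tag left: #666 ∈ locked.
(iii): #935 ∉ locked.
Only one tag left: #935 ∈ urgent.
(i): #440 matches #935: #440 ∉ locked.
(i): #440 matches #935: #440 ∈ urgent.

#440: urgent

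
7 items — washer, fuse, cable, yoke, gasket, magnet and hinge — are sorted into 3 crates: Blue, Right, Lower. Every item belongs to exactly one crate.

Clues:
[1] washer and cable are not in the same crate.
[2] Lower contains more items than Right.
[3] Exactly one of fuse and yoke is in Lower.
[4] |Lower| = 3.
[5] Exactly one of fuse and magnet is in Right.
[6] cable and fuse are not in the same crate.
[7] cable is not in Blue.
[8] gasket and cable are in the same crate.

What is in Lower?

Lower = {cable, gasket, yoke}

From (7): cable ∉ Blue.
(8): gasket matches cable: gasket ∉ Blue.
Suppose washer ∈ Lower: no assignment then satisfies all the clues, so washer ∉ Lower.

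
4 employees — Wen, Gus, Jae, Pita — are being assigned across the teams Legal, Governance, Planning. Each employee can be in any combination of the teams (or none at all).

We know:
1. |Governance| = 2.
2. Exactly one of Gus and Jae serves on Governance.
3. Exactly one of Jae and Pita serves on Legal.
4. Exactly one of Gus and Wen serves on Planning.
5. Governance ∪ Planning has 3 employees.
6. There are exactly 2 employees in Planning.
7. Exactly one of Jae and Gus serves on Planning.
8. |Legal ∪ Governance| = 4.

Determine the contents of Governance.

Governance = {Jae, Pita}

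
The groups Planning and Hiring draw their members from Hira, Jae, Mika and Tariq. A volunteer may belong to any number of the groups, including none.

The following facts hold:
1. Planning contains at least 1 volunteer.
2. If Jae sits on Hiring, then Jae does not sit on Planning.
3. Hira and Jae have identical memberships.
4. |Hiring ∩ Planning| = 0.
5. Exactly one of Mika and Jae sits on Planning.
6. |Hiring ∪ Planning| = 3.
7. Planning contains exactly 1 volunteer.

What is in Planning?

Planning = {Mika}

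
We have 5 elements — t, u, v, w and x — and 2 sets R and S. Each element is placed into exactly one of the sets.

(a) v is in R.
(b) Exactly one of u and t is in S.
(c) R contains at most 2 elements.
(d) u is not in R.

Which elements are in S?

S = {u, w, x}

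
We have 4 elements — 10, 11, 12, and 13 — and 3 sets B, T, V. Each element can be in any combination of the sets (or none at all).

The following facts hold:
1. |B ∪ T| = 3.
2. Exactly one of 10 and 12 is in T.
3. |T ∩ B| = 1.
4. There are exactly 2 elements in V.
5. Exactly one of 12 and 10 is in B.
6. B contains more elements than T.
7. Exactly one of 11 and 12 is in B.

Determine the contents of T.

T = {10}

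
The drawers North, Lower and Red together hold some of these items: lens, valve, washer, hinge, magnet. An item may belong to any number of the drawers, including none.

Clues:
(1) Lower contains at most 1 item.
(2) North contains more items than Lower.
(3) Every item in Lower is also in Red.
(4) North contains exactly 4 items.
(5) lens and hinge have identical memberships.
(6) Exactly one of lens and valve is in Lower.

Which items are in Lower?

Lower = {valve}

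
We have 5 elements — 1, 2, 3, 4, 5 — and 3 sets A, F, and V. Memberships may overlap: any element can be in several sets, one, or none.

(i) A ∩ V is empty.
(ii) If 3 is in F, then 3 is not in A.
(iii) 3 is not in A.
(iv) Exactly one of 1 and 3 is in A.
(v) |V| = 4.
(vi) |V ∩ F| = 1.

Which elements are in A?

From (iii): 3 ∉ A.
(iv) (exactly one): 1 ∈ A.
(i) (disjoint): 1 ∉ V.
(v): only 4 candidates remain for V, so all are in.
(i) (disjoint): 2 ∉ A.
(i) (disjoint): 4 ∉ A.
(i) (disjoint): 5 ∉ A.

A = {1}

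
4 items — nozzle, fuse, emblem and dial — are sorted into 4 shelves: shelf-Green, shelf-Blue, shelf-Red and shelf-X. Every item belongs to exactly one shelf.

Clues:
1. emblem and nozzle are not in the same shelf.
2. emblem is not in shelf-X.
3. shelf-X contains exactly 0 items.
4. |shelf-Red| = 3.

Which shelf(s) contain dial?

dial: shelf-Red

From (2): emblem ∉ shelf-X.
(3): shelf-X already has 0, so the rest are out.
Suppose dial ∈ shelf-Green: no assignment then satisfies all the clues, so dial ∉ shelf-Green.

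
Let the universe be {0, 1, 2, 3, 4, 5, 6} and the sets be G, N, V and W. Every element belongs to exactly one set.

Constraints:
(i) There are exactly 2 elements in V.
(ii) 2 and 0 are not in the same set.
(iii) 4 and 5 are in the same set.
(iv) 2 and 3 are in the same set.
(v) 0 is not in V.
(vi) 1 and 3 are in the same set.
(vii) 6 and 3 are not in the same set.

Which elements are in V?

V = {4, 5}

From (v): 0 ∉ V.
Suppose 1 ∈ V: no assignment then satisfies all the clues, so 1 ∉ V.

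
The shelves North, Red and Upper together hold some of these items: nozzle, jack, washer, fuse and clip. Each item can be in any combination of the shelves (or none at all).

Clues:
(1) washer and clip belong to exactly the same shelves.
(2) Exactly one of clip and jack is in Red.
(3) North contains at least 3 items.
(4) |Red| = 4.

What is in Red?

Red = {clip, fuse, nozzle, washer}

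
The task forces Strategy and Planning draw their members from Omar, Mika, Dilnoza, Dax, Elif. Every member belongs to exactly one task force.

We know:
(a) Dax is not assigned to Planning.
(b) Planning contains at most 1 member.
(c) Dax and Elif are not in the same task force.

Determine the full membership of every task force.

From (a): Dax ∉ Planning.
Only one task force left: Dax ∈ Strategy.
(c): Elif ∉ Strategy.
Only one task force left: Elif ∈ Planning.
(b): Planning already has 1, so the rest are out.
Only one task force left: Omar ∈ Strategy.
Only one task force left: Mika ∈ Strategy.
Only one task force left: Dilnoza ∈ Strategy.

Strategy = {Dax, Dilnoza, Mika, Omar}; Planning = {Elif}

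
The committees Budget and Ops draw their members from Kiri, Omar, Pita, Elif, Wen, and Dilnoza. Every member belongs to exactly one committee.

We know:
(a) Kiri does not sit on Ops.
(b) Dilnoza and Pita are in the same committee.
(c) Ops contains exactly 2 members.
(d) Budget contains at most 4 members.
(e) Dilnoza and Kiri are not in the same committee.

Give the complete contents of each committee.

From (a): Kiri ∉ Ops.
Only one committee left: Kiri ∈ Budget.
(e): Dilnoza ∉ Budget.
Only one committee left: Dilnoza ∈ Ops.
(b): Pita matches Dilnoza: Pita ∉ Budget.
(b): Pita matches Dilnoza: Pita ∈ Ops.
(c): Ops already has 2, so the rest are out.
Only one committee left: Omar ∈ Budget.
Only one committee left: Elif ∈ Budget.
Only one committee left: Wen ∈ Budget.

Budget = {Elif, Kiri, Omar, Wen}; Ops = {Dilnoza, Pita}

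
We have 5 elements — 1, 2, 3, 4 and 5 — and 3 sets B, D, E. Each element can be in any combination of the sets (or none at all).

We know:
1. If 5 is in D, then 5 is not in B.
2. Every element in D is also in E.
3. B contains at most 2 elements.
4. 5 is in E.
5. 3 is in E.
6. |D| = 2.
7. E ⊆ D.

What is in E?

From (4): 5 ∈ E.
From (5): 3 ∈ E.
(7) with 3 ∈ E: 3 ∈ D.
(7) with 5 ∈ E: 5 ∈ D.
(1): 5 ∉ B.
(6): D already has 2, so the rest are out.
(7) contrapositive: 1 ∉ E.
(7) contrapositive: 2 ∉ E.
(7) contrapositive: 4 ∉ E.

E = {3, 5}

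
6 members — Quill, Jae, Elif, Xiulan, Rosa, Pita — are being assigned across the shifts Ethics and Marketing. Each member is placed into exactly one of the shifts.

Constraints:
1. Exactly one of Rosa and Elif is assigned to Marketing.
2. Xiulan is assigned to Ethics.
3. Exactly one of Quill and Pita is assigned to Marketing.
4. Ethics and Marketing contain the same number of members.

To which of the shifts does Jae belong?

Jae: Marketing

From (2): Xiulan ∈ Ethics.
Suppose Jae ∈ Ethics: no assignment then satisfies all the clues, so Jae ∉ Ethics.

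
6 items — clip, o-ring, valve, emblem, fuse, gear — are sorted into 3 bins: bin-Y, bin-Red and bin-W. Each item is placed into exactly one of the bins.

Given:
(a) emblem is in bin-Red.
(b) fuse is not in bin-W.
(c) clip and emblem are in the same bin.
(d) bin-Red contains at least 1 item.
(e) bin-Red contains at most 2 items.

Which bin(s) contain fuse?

From (a): emblem ∈ bin-Red.
From (b): fuse ∉ bin-W.
(c): clip matches emblem: clip ∉ bin-Y.
(c): clip matches emblem: clip ∈ bin-Red.
(e): bin-Red already has 2, so the rest are out.
Only one bin left: fuse ∈ bin-Y.

fuse: bin-Y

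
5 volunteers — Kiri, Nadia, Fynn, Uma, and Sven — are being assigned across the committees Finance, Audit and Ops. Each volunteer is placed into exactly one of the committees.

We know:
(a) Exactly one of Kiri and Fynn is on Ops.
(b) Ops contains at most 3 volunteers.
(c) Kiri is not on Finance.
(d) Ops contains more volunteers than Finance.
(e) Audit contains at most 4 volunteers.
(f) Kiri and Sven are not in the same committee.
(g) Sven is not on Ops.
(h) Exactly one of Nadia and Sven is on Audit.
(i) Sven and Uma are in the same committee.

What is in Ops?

From (c): Kiri ∉ Finance.
From (g): Sven ∉ Ops.
(i): Uma matches Sven: Uma ∉ Ops.
Suppose Kiri ∉ Ops: no assignment then satisfies all the clues, so Kiri ∈ Ops.

Ops = {Kiri, Nadia}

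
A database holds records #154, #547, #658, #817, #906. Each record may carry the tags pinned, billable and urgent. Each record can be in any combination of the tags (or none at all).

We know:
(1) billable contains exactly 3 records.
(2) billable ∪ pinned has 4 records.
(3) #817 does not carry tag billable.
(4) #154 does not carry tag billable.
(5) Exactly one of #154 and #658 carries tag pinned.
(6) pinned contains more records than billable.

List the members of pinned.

pinned = {#547, #658, #817, #906}

From (3): #817 ∉ billable.
From (4): #154 ∉ billable.
(1): only 3 candidates remain for billable, so all are in.
Suppose #154 ∈ pinned: no assignment then satisfies all the clues, so #154 ∉ pinned.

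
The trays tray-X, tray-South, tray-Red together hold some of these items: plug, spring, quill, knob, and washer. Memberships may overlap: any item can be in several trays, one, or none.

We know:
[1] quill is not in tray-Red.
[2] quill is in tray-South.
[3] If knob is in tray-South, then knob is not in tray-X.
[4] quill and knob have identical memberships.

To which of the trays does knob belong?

From (1): quill ∉ tray-Red.
From (2): quill ∈ tray-South.
(4): knob matches quill: knob ∈ tray-South.
(4): knob matches quill: knob ∉ tray-Red.
(3): knob ∉ tray-X.
(4): quill matches knob: quill ∉ tray-X.

knob: tray-South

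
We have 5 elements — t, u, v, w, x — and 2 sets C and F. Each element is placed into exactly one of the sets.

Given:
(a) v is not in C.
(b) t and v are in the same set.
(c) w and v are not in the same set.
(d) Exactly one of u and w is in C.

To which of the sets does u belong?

u: F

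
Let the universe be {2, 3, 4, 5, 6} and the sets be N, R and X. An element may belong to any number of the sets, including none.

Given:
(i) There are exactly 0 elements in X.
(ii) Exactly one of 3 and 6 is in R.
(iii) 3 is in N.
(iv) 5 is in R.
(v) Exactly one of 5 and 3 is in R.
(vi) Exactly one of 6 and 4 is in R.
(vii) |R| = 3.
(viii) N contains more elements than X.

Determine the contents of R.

From (iii): 3 ∈ N.
From (iv): 5 ∈ R.
(i): X already has 0, so the rest are out.
(v) (exactly one): 3 ∉ R.
(ii) (exactly one): 6 ∈ R.
(vi) (exactly one): 4 ∉ R.
(vii): only 3 candidates remain for R, so all are in.

R = {2, 5, 6}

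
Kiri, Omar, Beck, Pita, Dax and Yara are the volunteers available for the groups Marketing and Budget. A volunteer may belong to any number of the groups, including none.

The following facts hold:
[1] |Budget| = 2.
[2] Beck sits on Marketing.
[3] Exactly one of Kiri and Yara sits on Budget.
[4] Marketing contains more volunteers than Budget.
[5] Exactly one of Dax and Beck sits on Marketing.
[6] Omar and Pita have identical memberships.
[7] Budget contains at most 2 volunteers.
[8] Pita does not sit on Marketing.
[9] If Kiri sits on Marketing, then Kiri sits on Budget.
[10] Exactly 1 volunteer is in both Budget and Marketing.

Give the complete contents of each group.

From (2): Beck ∈ Marketing.
From (8): Pita ∉ Marketing.
(5) (exactly one): Dax ∉ Marketing.
(6): Omar matches Pita: Omar ∉ Marketing.
Suppose Kiri ∉ Marketing: no assignment then satisfies all the clues, so Kiri ∈ Marketing.

Marketing = {Beck, Kiri, Yara}; Budget = {Dax, Kiri}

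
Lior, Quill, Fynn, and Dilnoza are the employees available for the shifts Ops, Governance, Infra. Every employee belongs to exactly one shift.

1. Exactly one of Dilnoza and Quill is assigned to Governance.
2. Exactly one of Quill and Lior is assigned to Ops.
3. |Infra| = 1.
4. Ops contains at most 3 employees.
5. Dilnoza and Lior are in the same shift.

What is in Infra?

Infra = {Fynn}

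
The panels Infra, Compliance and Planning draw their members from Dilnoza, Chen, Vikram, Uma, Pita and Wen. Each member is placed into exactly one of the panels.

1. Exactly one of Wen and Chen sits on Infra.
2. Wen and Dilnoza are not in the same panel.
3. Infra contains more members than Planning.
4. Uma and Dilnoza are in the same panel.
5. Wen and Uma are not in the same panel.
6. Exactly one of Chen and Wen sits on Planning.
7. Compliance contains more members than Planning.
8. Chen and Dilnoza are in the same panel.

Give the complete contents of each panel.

Infra = {Chen, Dilnoza, Uma}; Compliance = {Pita, Vikram}; Planning = {Wen}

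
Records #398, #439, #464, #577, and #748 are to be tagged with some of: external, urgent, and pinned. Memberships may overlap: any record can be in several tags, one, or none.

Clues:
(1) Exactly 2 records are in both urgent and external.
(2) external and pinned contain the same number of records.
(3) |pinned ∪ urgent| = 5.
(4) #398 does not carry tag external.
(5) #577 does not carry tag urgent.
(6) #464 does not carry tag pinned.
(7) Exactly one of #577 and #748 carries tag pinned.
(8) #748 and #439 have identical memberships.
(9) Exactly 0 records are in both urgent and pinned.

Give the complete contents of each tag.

external = {#439, #748}; urgent = {#439, #464, #748}; pinned = {#398, #577}

From (4): #398 ∉ external.
From (5): #577 ∉ urgent.
From (6): #464 ∉ pinned.
Suppose #398 ∈ urgent: no assignment then satisfies all the clues, so #398 ∉ urgent.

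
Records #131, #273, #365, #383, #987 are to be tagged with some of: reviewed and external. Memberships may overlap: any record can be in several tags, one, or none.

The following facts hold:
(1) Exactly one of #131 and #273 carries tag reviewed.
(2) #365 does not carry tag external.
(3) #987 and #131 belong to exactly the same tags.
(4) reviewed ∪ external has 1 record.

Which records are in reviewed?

reviewed = {#273}

From (2): #365 ∉ external.
Suppose #131 ∈ reviewed: no assignment then satisfies all the clues, so #131 ∉ reviewed.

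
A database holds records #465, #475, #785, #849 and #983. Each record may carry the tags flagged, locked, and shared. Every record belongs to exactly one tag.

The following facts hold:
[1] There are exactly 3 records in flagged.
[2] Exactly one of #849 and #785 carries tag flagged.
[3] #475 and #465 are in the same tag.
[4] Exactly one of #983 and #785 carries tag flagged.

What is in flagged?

flagged = {#465, #475, #785}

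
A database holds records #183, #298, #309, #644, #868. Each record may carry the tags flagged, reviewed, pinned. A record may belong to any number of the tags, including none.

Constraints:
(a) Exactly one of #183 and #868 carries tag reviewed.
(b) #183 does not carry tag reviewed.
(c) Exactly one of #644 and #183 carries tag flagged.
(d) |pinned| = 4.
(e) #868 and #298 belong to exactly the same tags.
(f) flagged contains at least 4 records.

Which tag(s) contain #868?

#868: flagged, pinned, reviewed

From (b): #183 ∉ reviewed.
(a) (exactly one): #868 ∈ reviewed.
(e): #298 matches #868: #298 ∈ reviewed.
Suppose #868 ∉ flagged: no assignment then satisfies all the clues, so #868 ∈ flagged.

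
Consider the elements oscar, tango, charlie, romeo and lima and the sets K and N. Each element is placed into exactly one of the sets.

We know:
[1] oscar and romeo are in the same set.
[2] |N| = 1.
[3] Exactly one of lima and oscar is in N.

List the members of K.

K = {charlie, oscar, romeo, tango}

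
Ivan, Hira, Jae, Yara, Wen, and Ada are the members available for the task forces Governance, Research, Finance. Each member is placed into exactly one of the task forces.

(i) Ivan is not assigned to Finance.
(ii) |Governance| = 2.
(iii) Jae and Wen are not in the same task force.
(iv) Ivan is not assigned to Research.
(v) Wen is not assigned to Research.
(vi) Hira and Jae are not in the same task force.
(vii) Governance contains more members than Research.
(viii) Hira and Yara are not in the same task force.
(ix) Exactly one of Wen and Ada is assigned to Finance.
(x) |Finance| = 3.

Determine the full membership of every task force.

Governance = {Ivan, Wen}; Research = {Hira}; Finance = {Ada, Jae, Yara}

From (i): Ivan ∉ Finance.
From (iv): Ivan ∉ Research.
From (v): Wen ∉ Research.
Only one task force left: Ivan ∈ Governance.
Suppose Hira ∈ Governance: no assignment then satisfies all the clues, so Hira ∉ Governance.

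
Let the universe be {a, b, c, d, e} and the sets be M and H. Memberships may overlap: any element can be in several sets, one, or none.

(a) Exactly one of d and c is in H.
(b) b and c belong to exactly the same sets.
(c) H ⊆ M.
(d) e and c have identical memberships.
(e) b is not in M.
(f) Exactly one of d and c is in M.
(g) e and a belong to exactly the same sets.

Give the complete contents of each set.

From (e): b ∉ M.
(b): c matches b: c ∉ M.
(c) contrapositive: b ∉ H.
(c) contrapositive: c ∉ H.
(d): e matches c: e ∉ M.
(d): e matches c: e ∉ H.
(f) (exactly one): d ∈ M.
(g): a matches e: a ∉ M.
(g): a matches e: a ∉ H.
(a) (exactly one): d ∈ H.

M = {d}; H = {d}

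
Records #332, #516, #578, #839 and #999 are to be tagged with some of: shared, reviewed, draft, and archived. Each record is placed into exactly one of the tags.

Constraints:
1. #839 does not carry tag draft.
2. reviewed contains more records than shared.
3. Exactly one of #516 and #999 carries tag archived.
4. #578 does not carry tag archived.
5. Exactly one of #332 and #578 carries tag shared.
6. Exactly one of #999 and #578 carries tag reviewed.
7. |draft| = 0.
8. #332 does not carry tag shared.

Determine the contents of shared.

From (1): #839 ∉ draft.
From (4): #578 ∉ archived.
From (8): #332 ∉ shared.
(5) (exactly one): #578 ∈ shared.
(6) (exactly one): #999 ∈ reviewed.
(7): draft already has 0, so the rest are out.
(3) (exactly one): #516 ∈ archived.
Suppose #839 ∈ shared: no assignment then satisfies all the clues, so #839 ∉ shared.

shared = {#578}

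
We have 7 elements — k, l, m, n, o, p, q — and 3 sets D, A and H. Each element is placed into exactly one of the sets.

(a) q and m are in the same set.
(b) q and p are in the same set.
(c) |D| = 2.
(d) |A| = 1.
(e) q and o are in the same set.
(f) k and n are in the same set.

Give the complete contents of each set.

D = {k, n}; A = {l}; H = {m, o, p, q}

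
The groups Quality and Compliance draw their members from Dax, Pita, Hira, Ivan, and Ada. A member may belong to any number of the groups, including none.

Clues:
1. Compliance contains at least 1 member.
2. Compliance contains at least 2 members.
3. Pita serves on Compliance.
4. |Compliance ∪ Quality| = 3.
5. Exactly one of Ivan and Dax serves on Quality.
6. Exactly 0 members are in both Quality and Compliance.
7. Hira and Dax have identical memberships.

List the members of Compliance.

Compliance = {Ada, Pita}

From (3): Pita ∈ Compliance.
Suppose Dax ∈ Compliance: no assignment then satisfies all the clues, so Dax ∉ Compliance.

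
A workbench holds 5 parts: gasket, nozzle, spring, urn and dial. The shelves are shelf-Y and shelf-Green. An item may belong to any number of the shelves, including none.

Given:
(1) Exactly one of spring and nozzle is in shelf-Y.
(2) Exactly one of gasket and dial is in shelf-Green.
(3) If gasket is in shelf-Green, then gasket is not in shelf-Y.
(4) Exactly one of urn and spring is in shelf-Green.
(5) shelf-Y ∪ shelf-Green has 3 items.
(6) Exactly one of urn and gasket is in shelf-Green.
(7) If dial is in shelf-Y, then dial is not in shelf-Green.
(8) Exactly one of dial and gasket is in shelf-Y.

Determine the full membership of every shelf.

shelf-Y = {dial, spring}; shelf-Green = {gasket, spring}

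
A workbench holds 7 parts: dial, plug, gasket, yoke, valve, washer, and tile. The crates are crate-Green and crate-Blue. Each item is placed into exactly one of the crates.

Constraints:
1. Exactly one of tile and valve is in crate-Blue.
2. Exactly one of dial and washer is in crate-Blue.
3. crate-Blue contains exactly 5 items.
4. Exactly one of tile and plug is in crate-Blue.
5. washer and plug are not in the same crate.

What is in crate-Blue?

crate-Blue = {dial, gasket, plug, valve, yoke}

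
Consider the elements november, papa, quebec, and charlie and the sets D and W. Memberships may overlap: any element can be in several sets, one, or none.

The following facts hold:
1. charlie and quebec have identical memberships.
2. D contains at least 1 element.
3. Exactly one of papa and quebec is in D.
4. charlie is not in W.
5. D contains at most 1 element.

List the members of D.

D = {papa}

From (4): charlie ∉ W.
(1): quebec matches charlie: quebec ∉ W.
Suppose november ∈ D: no assignment then satisfies all the clues, so november ∉ D.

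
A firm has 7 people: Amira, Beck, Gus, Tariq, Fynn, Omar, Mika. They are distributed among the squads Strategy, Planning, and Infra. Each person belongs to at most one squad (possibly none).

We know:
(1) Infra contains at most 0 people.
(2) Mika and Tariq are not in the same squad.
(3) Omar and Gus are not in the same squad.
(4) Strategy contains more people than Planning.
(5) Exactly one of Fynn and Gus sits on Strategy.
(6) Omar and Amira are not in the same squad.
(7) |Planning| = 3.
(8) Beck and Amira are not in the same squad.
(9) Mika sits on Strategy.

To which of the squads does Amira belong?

Amira: Planning

From (9): Mika ∈ Strategy.
(1): Infra already has 0, so the rest are out.
(2): Tariq ∉ Strategy.
Suppose Amira ∈ Strategy: no assignment then satisfies all the clues, so Amira ∉ Strategy.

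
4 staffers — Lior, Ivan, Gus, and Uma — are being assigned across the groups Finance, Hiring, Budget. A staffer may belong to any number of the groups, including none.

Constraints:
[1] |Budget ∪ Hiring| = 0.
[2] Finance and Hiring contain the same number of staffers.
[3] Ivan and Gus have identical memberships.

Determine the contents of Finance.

Finance = {}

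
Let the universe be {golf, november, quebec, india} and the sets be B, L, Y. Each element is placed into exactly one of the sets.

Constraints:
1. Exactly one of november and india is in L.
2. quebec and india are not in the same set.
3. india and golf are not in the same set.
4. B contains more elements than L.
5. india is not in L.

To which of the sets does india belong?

india: Y

From (5): india ∉ L.
(1) (exactly one): november ∈ L.
Suppose india ∈ B: no assignment then satisfies all the clues, so india ∉ B.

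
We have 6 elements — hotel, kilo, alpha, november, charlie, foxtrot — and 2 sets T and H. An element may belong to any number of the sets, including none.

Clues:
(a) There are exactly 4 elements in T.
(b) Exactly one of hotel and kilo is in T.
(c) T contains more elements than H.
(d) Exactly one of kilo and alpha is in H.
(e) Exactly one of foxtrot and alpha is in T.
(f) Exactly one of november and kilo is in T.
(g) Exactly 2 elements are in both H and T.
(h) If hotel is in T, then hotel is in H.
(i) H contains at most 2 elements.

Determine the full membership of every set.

T = {alpha, charlie, hotel, november}; H = {alpha, hotel}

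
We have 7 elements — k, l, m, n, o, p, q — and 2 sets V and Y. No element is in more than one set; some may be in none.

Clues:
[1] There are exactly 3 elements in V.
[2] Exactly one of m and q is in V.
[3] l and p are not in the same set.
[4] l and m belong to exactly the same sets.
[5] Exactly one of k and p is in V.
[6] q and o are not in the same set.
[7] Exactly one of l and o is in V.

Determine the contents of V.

V = {k, l, m}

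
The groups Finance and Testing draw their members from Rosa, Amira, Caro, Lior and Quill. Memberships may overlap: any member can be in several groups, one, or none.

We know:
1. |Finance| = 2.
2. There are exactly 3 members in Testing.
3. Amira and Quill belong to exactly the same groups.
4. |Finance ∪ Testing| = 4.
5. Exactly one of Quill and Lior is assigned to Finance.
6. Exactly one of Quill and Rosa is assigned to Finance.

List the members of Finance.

Finance = {Lior, Rosa}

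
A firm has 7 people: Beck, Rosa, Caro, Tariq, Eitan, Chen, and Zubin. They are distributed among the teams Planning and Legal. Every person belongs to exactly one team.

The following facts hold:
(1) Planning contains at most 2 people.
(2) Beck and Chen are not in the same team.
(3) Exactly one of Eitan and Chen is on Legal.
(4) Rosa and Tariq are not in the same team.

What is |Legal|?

5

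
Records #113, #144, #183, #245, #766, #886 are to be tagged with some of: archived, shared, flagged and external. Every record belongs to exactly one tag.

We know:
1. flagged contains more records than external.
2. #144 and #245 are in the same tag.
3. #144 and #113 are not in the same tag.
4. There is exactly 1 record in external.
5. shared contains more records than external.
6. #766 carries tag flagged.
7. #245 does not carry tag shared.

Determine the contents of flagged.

From (6): #766 ∈ flagged.
From (7): #245 ∉ shared.
(2): #144 matches #245: #144 ∉ shared.
Suppose #113 ∈ flagged: no assignment then satisfies all the clues, so #113 ∉ flagged.

flagged = {#144, #245, #766}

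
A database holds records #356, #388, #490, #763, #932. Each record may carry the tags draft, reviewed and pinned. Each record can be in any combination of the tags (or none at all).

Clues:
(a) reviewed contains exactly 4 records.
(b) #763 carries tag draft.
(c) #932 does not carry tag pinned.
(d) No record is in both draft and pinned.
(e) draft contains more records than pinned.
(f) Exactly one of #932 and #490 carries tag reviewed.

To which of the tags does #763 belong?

From (b): #763 ∈ draft.
From (c): #932 ∉ pinned.
(d) (disjoint): #763 ∉ pinned.
Suppose #763 ∉ reviewed: no assignment then satisfies all the clues, so #763 ∈ reviewed.

#763: draft, reviewed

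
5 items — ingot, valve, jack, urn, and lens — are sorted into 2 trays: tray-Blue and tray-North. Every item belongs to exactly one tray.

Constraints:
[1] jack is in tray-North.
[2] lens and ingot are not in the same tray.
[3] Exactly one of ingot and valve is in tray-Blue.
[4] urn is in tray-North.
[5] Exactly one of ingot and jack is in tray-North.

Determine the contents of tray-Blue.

tray-Blue = {ingot}

From (1): jack ∈ tray-North.
From (4): urn ∈ tray-North.
(5) (exactly one): ingot ∉ tray-North.
Only one tray left: ingot ∈ tray-Blue.
(2): lens ∉ tray-Blue.
(3) (exactly one): valve ∉ tray-Blue.
Only one tray left: valve ∈ tray-North.
Only one tray left: lens ∈ tray-North.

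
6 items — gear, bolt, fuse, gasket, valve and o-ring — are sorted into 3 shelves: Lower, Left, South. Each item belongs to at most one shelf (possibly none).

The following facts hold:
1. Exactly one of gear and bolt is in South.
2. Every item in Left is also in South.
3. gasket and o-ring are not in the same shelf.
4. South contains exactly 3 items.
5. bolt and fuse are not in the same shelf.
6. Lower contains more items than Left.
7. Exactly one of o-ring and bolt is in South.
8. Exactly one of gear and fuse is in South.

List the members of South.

South = {gear, o-ring, valve}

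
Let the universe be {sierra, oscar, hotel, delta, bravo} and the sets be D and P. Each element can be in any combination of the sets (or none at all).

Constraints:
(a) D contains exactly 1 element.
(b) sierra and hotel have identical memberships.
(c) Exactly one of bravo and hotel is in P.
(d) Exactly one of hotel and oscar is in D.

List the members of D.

D = {oscar}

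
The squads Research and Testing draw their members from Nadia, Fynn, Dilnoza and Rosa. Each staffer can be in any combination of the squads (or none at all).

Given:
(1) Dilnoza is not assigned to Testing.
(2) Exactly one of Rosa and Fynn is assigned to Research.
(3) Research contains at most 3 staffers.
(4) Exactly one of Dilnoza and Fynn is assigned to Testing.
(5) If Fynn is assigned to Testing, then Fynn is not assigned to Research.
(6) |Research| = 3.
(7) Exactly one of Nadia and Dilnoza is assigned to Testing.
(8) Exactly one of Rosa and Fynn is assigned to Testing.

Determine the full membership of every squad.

From (1): Dilnoza ∉ Testing.
(4) (exactly one): Fynn ∈ Testing.
(5): Fynn ∉ Research.
(6): only 3 candidates remain for Research, so all are in.
(7) (exactly one): Nadia ∈ Testing.
(8) (exactly one): Rosa ∉ Testing.

Research = {Dilnoza, Nadia, Rosa}; Testing = {Fynn, Nadia}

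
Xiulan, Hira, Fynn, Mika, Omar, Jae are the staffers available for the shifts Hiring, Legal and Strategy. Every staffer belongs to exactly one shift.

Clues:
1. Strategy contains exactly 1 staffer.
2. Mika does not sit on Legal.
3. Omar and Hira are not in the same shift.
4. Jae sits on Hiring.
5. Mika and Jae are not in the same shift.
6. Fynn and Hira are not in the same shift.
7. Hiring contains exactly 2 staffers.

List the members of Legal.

Legal = {Fynn, Omar, Xiulan}

From (2): Mika ∉ Legal.
From (4): Jae ∈ Hiring.
(5): Mika ∉ Hiring.
Only one shift left: Mika ∈ Strategy.
(1): Strategy already has 1, so the rest are out.
Suppose Xiulan ∉ Legal: no assignment then satisfies all the clues, so Xiulan ∈ Legal.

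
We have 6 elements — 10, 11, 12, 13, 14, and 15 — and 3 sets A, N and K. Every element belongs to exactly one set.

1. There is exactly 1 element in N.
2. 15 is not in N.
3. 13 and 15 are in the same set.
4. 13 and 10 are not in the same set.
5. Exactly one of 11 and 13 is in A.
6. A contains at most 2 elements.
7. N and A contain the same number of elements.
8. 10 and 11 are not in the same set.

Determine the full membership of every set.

A = {11}; N = {10}; K = {12, 13, 14, 15}

From (2): 15 ∉ N.
(3): 13 matches 15: 13 ∉ N.
Suppose 10 ∈ A: no assignment then satisfies all the clues, so 10 ∉ A.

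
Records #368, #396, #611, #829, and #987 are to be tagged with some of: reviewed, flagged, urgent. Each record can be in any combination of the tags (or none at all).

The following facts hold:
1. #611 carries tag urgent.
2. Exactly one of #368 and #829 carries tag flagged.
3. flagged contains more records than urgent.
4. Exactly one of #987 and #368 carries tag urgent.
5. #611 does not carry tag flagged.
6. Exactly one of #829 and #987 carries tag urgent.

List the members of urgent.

urgent = {#611, #987}

From (1): #611 ∈ urgent.
From (5): #611 ∉ flagged.
Suppose #368 ∈ urgent: no assignment then satisfies all the clues, so #368 ∉ urgent.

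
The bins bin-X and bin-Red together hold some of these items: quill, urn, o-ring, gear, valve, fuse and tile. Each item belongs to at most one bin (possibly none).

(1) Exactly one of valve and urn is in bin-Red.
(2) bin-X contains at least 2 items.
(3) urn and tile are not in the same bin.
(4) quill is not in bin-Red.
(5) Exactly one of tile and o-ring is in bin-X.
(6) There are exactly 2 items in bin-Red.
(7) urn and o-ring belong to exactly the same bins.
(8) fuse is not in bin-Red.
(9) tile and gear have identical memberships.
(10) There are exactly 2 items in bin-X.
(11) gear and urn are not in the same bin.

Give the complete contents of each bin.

bin-X = {gear, tile}; bin-Red = {o-ring, urn}

From (4): quill ∉ bin-Red.
From (8): fuse ∉ bin-Red.
Suppose quill ∈ bin-X: no assignment then satisfies all the clues, so quill ∉ bin-X.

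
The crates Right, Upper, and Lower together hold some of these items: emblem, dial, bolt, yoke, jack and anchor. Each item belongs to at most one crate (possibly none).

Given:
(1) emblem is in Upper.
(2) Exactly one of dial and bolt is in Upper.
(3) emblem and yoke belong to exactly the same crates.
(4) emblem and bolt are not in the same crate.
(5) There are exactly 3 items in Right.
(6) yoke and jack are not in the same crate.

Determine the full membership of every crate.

From (1): emblem ∈ Upper.
(3): yoke matches emblem: yoke ∉ Right.
(3): yoke matches emblem: yoke ∈ Upper.
(4): bolt ∉ Upper.
(6): jack ∉ Upper.
(2) (exactly one): dial ∈ Upper.
(5): only 3 candidates remain for Right, so all are in.

Right = {anchor, bolt, jack}; Upper = {dial, emblem, yoke}; Lower = {}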